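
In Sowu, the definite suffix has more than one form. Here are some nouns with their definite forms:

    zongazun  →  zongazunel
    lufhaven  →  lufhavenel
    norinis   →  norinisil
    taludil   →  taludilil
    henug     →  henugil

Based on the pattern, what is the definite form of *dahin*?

dahinel

The pattern is nasality of the final consonant: -el when the stem ends in a nasal (*zongazun*, *lufhaven*); -il when the stem ends in a non-nasal consonant (*norinis*, *taludil*, *henug*).
*dahin*: final consonant = /n/, a nasal → -el → *dahinel*.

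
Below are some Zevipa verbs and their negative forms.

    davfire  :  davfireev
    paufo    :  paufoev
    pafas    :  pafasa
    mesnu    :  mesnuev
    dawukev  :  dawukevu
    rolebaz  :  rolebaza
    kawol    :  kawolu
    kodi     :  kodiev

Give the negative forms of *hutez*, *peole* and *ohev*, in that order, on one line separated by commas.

huteza, peoleev, ohevu

The pattern is sibilance of the final sound: -a when the stem ends in a sibilant (*pafas*, *rolebaz*); -u when the stem ends in a non-sibilant consonant (*dawukev*, *kawol*); -ev when the stem ends in a vowel (*davfire*, *paufo*, *mesnu*, *kodi*).
The final sound of *hutez* is /z/, which is a sibilant, so the suffix is -a, giving *huteza*.
*peole*: final sound = /e/, a vowel → -ev → *peoleev*.
Since the final sound of *ohev* is /v/ (a non-sibilant consonant), it takes -u, giving *ohevu*.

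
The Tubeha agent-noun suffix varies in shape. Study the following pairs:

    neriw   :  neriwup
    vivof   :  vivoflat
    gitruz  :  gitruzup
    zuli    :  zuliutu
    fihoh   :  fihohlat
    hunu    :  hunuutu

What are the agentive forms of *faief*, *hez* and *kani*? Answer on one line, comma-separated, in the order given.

faieflat, hezup, kaniutu

Looking at the final sound of each stem: -lat when the stem ends in a voiceless consonant (*vivof*, *fihoh*); -up when the stem ends in a voiced consonant (*neriw*, *gitruz*); -utu when the stem ends in a vowel (*zuli*, *hunu*).
*faief*: final sound = /f/, a voiceless consonant → -lat → *faieflat*.
Since the final sound of *hez* is /z/ (a voiced consonant), it takes -up, giving *hezup*.
*kani* — final sound /i/ (a vowel) → -utu → *kaniutu*.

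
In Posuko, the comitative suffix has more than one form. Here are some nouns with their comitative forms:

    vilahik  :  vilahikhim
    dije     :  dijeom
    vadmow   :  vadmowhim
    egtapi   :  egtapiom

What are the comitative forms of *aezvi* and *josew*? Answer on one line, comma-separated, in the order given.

aezviom, josewhim

Looking at the final sound of each stem: -him when the stem ends in a consonant (*vilahik*, *vadmow*); -om when the stem ends in a vowel (*dije*, *egtapi*).
Since the final sound of *aezvi* is /i/ (a vowel), it takes -om, giving *aezviom*.
*josew* — final sound /w/ (a consonant) → -him → *josewhim*.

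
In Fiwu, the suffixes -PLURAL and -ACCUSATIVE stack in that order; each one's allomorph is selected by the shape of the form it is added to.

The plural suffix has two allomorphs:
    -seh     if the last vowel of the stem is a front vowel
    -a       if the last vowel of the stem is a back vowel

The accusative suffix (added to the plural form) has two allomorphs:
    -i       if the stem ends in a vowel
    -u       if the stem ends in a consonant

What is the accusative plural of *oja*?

The last vowel of *oja* is /a/, which is a back vowel, so the plural suffix is -a, giving *ojaa*.
The plural form *ojaa* — final sound /a/ (a vowel) → -i → *ojaai*.

ojaai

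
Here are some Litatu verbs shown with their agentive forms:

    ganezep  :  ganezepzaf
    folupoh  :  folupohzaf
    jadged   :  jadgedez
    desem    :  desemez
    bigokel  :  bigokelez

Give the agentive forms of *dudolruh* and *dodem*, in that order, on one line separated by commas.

Looking at the final consonant of each stem: -zaf when the stem ends in a voiceless consonant (*ganezep*, *folupoh*); -ez when the stem ends in a voiced consonant (*jadged*, *desem*, *bigokel*).
The final consonant of *dudolruh* is /h/, which is voiceless, so the suffix is -zaf, giving *dudolruhzaf*.
*dodem*: final consonant = /m/, voiced → -ez → *dodemez*.

dudolruhzaf, dodemez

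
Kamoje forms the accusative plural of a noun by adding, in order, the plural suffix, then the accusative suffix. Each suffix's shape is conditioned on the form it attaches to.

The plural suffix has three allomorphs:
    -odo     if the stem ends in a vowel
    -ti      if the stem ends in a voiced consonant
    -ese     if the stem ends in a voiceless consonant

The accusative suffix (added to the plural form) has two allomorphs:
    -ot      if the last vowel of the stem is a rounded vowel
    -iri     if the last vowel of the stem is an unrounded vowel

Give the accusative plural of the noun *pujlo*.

pujloodoot

Since the final sound of *pujlo* is /o/ (a vowel), it takes -odo, giving *pujloodo*.
The plural form *pujloodo*: last vowel = /o/, a rounded vowel → -ot → *pujloodoot*.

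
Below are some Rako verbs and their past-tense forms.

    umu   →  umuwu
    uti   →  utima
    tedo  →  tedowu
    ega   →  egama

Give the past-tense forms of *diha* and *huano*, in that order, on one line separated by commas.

The suffix is conditioned by the last vowel: -wu when the last vowel of the stem is a rounded vowel (*umu*, *tedo*); -ma when the last vowel of the stem is an unrounded vowel (*uti*, *ega*).
*diha*: last vowel = /a/, an unrounded vowel → -ma → *dihama*.
Since the last vowel of *huano* is /o/ (a rounded vowel), it takes -wu, giving *huanowu*.

dihama, huanowu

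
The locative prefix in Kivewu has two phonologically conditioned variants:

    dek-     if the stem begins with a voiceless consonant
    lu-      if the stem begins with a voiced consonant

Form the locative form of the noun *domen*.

The first consonant of *domen* is /d/, which is voiced, so the prefix is lu-, giving *ludomen*.

ludomen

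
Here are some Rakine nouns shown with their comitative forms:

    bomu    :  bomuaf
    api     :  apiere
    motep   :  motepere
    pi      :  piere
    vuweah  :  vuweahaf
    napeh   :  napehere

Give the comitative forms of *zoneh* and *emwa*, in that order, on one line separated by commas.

zonehere, emwaaf

The alternation tracks the last vowel of the stem — -ere when the last vowel of the stem is a front vowel (*api*, *motep*, *pi*, *napeh*); -af when the last vowel of the stem is a back vowel (*bomu*, *vuweah*).
*zoneh* — last vowel /e/ (a front vowel) → -ere → *zonehere*.
The last vowel of *emwa* is /a/, which is a back vowel, so the suffix is -af, giving *emwaaf*.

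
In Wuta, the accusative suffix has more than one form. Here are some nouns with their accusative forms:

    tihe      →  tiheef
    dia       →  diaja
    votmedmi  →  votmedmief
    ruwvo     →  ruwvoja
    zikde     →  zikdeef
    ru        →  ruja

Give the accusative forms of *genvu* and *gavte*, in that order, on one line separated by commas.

genvuja, gavteef

The alternation tracks the last vowel of the stem — -ef when the last vowel of the stem is a front vowel (*tihe*, *votmedmi*, *zikde*); -ja when the last vowel of the stem is a back vowel (*dia*, *ruwvo*, *ru*).
*genvu*: last vowel = /u/, a back vowel → -ja → *genvuja*.
The last vowel of *gavte* is /e/, which is a front vowel, so the suffix is -ef, giving *gavteef*.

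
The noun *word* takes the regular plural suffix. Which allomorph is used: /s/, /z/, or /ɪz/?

The stem *word* ends in a voiced non-sibilant sound.
The plural suffix surfaces as /ɪz/ after sibilants, /s/ after other voiceless consonants, and /z/ after other voiced sounds.
So the plural -s on *word* is pronounced /z/.

/z/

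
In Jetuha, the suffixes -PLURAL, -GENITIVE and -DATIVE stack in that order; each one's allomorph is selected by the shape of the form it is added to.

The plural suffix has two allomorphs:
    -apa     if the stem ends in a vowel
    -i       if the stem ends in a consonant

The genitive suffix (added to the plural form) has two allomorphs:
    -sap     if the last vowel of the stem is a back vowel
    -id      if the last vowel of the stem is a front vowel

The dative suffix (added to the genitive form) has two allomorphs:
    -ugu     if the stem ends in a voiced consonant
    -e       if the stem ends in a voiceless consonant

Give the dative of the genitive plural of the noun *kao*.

kaoapasape

*kao*: final sound = /o/, a vowel → -apa → *kaoapa*.
The plural form *kaoapa* — last vowel /a/ (a back vowel) → -sap → *kaoapasap*.
The genitive form *kaoapasap* — final consonant /p/ (voiceless) → -e → *kaoapasape*.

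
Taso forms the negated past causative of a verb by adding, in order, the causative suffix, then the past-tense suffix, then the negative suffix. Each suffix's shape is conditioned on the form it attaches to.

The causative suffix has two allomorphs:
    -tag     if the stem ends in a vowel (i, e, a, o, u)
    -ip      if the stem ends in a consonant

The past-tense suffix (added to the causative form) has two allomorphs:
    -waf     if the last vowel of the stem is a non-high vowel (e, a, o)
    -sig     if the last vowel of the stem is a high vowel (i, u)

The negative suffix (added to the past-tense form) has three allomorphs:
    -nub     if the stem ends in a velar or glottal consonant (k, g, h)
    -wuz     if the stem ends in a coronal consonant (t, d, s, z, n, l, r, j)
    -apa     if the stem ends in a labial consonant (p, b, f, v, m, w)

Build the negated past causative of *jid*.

jidipsignub

The final sound of *jid* is /d/, which is a consonant, so the causative suffix is -ip, giving *jidip*.
Since the last vowel of the causative form *jidip* is /i/ (a high vowel), it takes -sig, giving *jidipsig*.
Since the final consonant of the past-tense form *jidipsig* is /g/ (velar/glottal), it takes -nub, giving *jidipsignub*.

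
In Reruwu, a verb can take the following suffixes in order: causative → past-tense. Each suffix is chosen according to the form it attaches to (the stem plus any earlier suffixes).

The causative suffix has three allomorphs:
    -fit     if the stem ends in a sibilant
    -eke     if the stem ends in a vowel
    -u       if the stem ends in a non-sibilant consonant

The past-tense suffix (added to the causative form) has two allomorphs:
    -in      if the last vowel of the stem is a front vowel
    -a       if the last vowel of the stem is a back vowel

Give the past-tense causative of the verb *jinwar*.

*jinwar*: final sound = /r/, a non-sibilant consonant → -u → *jinwaru*.
The last vowel of the causative form *jinwaru* is /u/, which is a back vowel, so the past-tense suffix is -a, giving *jinwarua*.

jinwarua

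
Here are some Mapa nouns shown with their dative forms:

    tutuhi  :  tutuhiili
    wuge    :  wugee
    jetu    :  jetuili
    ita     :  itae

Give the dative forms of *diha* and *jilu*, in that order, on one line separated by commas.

Looking at the last vowel of each stem: -ili when the last vowel of the stem is a high vowel (*tutuhi*, *jetu*); -e when the last vowel of the stem is a non-high vowel (*wuge*, *ita*).
The last vowel of *diha* is /a/, which is a non-high vowel, so the suffix is -e, giving *dihae*.
*jilu* — last vowel /u/ (a high vowel) → -ili → *jiluili*.

dihae, jiluili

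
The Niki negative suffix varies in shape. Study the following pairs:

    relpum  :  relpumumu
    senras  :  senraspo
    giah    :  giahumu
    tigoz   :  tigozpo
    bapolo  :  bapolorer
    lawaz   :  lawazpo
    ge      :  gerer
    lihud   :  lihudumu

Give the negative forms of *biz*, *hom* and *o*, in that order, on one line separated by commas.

Looking at the final sound of each stem: -po when the stem ends in a sibilant (*senras*, *tigoz*, *lawaz*); -umu when the stem ends in a non-sibilant consonant (*relpum*, *giah*, *lihud*); -rer when the stem ends in a vowel (*bapolo*, *ge*).
*biz*: final sound = /z/, a sibilant → -po → *bizpo*.
*hom* — final sound /m/ (a non-sibilant consonant) → -umu → *homumu*.
Since the final sound of *o* is /o/ (a vowel), it takes -rer, giving *orer*.

bizpo, homumu, orer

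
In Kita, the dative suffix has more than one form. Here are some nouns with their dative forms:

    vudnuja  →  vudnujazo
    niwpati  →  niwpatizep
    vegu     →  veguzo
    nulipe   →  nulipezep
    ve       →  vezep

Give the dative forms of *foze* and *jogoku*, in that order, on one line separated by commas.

fozezep, jogokuzo

The suffix is conditioned by the last vowel: -zep when the last vowel of the stem is a front vowel (*niwpati*, *nulipe*, *ve*); -zo when the last vowel of the stem is a back vowel (*vudnuja*, *vegu*).
Since the last vowel of *foze* is /e/ (a front vowel), it takes -zep, giving *fozezep*.
Since the last vowel of *jogoku* is /u/ (a back vowel), it takes -zo, giving *jogokuzo*.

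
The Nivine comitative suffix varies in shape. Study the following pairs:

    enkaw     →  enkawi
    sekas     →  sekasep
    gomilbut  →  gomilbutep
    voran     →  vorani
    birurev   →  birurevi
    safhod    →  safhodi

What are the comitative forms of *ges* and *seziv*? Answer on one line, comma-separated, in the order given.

gesep, sezivi

The suffix is conditioned by the final consonant: -ep when the stem ends in a voiceless consonant (*sekas*, *gomilbut*); -i when the stem ends in a voiced consonant (*enkaw*, *voran*, *birurev*, *safhod*).
Since the final consonant of *ges* is /s/ (voiceless), it takes -ep, giving *gesep*.
The final consonant of *seziv* is /v/, which is voiced, so the suffix is -i, giving *sezivi*.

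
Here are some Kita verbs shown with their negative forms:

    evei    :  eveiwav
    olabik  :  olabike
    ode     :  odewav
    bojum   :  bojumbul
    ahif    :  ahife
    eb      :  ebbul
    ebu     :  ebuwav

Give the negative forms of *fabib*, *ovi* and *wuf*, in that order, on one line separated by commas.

fabibbul, oviwav, wufe

The alternation tracks the final sound of the stem — -e when the stem ends in a voiceless consonant (*olabik*, *ahif*); -bul when the stem ends in a voiced consonant (*bojum*, *eb*); -wav when the stem ends in a vowel (*evei*, *ode*, *ebu*).
*fabib*: final sound = /b/, a voiced consonant → -bul → *fabibbul*.
The final sound of *ovi* is /i/, which is a vowel, so the suffix is -wav, giving *oviwav*.
Since the final sound of *wuf* is /f/ (a voiceless consonant), it takes -e, giving *wufe*.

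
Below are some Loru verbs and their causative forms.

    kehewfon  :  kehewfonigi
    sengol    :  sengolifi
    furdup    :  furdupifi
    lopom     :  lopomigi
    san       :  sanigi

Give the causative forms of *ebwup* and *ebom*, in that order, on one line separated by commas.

ebwupifi, ebomigi

The alternation tracks the final consonant of the stem — -igi when the stem ends in a nasal (*kehewfon*, *lopom*, *san*); -ifi when the stem ends in a non-nasal consonant (*sengol*, *furdup*).
Since the final consonant of *ebwup* is /p/ (non-nasal), it takes -ifi, giving *ebwupifi*.
Since the final consonant of *ebom* is /m/ (a nasal), it takes -igi, giving *ebomigi*.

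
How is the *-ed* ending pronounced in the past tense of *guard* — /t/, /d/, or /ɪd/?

/ɪd/

The stem *guard* ends in /t/ or /d/.
The -ed suffix is realized as /ɪd/ after /t, d/; as /t/ after other voiceless consonants; and as /d/ after other voiced sounds.
So -ed on *guard* is pronounced /ɪd/.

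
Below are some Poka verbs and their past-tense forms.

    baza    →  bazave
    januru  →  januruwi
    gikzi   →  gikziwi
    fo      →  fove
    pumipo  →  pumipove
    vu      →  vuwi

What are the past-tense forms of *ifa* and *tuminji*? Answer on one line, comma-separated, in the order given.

ifave, tuminjiwi

The suffix is conditioned by the last vowel: -wi when the last vowel of the stem is a high vowel (*januru*, *gikzi*, *vu*); -ve when the last vowel of the stem is a non-high vowel (*baza*, *fo*, *pumipo*).
The last vowel of *ifa* is /a/, which is a non-high vowel, so the suffix is -ve, giving *ifave*.
The last vowel of *tuminji* is /i/, which is a high vowel, so the suffix is -wi, giving *tuminjiwi*.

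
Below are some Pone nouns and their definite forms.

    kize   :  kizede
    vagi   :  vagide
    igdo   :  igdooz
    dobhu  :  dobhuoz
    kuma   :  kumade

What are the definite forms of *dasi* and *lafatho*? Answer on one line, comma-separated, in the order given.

The pattern is rounding harmony: -oz when the last vowel of the stem is a rounded vowel (*igdo*, *dobhu*); -de when the last vowel of the stem is an unrounded vowel (*kize*, *vagi*, *kuma*).
The last vowel of *dasi* is /i/, which is an unrounded vowel, so the suffix is -de, giving *daside*.
*lafatho* — last vowel /o/ (a rounded vowel) → -oz → *lafathooz*.

daside, lafathooz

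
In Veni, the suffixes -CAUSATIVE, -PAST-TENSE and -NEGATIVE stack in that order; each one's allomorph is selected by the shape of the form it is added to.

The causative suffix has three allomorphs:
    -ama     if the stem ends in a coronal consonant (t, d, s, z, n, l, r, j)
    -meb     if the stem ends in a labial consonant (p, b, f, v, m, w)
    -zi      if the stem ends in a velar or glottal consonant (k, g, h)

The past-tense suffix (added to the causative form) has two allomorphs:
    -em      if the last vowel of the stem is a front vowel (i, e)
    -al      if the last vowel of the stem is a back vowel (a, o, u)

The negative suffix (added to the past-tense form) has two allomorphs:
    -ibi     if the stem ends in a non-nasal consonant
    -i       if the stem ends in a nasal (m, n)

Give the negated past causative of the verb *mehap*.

mehapmebemi

*mehap* — final consonant /p/ (labial) → -meb → *mehapmeb*.
The last vowel of the causative form *mehapmeb* is /e/, which is a front vowel, so the past-tense suffix is -em, giving *mehapmebem*.
The past-tense form *mehapmebem*: final consonant = /m/, a nasal → -i → *mehapmebemi*.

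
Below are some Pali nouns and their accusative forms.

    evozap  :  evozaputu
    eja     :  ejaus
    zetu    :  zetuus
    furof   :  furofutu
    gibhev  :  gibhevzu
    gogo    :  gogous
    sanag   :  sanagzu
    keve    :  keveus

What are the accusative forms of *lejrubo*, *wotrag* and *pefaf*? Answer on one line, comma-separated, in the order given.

lejrubous, wotragzu, pefafutu

The alternation tracks the final sound of the stem — -utu when the stem ends in a voiceless consonant (*evozap*, *furof*); -zu when the stem ends in a voiced consonant (*gibhev*, *sanag*); -us when the stem ends in a vowel (*eja*, *zetu*, *gogo*, *keve*).
*lejrubo* — final sound /o/ (a vowel) → -us → *lejrubous*.
Since the final sound of *wotrag* is /g/ (a voiced consonant), it takes -zu, giving *wotragzu*.
*pefaf* — final sound /f/ (a voiceless consonant) → -utu → *pefafutu*.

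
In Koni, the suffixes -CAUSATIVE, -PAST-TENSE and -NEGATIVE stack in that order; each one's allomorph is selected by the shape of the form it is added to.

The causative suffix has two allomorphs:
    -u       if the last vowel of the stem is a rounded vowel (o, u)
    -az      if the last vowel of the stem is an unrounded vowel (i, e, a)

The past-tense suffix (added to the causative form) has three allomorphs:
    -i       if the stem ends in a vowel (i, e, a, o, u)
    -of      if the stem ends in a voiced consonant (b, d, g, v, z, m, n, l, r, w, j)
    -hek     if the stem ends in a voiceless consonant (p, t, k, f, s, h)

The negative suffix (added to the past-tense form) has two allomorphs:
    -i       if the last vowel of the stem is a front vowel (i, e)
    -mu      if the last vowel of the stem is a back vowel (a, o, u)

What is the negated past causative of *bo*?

Since the last vowel of *bo* is /o/ (a rounded vowel), it takes -u, giving *bou*.
Since the final sound of the causative form *bou* is /u/ (a vowel), it takes -i, giving *boui*.
The last vowel of the past-tense form *boui* is /i/, which is a front vowel, so the negative suffix is -i, giving *bouii*.

bouii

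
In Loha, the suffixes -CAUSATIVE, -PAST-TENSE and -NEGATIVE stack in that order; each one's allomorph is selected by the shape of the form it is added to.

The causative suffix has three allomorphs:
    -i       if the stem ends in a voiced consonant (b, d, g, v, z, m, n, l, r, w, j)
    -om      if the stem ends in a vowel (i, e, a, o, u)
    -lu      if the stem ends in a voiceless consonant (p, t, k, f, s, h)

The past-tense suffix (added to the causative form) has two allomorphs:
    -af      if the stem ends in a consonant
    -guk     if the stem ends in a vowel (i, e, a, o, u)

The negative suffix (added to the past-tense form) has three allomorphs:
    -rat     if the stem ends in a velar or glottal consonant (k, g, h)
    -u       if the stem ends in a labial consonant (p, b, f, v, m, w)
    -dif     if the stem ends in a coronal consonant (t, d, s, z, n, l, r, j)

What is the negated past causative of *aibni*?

*aibni*: final sound = /i/, a vowel → -om → *aibniom*.
The causative form *aibniom* — final sound /m/ (a consonant) → -af → *aibniomaf*.
Since the final consonant of the past-tense form *aibniomaf* is /f/ (labial), it takes -u, giving *aibniomafu*.

aibniomafu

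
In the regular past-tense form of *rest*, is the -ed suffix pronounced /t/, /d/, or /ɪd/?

The stem *rest* ends in /t/ or /d/.
The -ed suffix is realized as /ɪd/ after /t, d/; as /t/ after other voiceless consonants; and as /d/ after other voiced sounds.
So -ed on *rest* is pronounced /ɪd/.

/ɪd/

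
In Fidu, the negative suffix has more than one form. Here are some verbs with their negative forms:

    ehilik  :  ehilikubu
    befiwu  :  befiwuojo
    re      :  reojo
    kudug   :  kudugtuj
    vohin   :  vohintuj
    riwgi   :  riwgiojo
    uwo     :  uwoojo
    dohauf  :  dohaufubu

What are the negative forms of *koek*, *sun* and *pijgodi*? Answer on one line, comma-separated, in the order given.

Looking at the final sound of each stem: -ubu when the stem ends in a voiceless consonant (*ehilik*, *dohauf*); -tuj when the stem ends in a voiced consonant (*kudug*, *vohin*); -ojo when the stem ends in a vowel (*befiwu*, *re*, *riwgi*, *uwo*).
*koek* — final sound /k/ (a voiceless consonant) → -ubu → *koekubu*.
*sun* — final sound /n/ (a voiced consonant) → -tuj → *suntuj*.
Since the final sound of *pijgodi* is /i/ (a vowel), it takes -ojo, giving *pijgodiojo*.

koekubu, suntuj, pijgodiojo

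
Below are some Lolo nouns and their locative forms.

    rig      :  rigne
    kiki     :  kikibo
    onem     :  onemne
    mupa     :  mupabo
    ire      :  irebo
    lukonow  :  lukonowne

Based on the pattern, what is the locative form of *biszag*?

The alternation tracks the final sound of the stem — -ne when the stem ends in a consonant (*rig*, *onem*, *lukonow*); -bo when the stem ends in a vowel (*kiki*, *mupa*, *ire*).
*biszag* — final sound /g/ (a consonant) → -ne → *biszagne*.

biszagne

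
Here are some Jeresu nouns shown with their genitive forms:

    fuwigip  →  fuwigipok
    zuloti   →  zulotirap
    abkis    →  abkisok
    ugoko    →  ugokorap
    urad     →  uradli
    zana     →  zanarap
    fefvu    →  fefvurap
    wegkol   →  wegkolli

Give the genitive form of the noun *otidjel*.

The alternation tracks the final sound of the stem — -ok when the stem ends in a voiceless consonant (*fuwigip*, *abkis*); -li when the stem ends in a voiced consonant (*urad*, *wegkol*); -rap when the stem ends in a vowel (*zuloti*, *ugoko*, *zana*, *fefvu*).
The final sound of *otidjel* is /l/, which is a voiced consonant, so the suffix is -li, giving *otidjelli*.

otidjelli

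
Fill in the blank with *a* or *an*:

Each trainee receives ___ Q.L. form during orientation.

The indefinite article is chosen by the initial *sound* of the following word, not its spelling.
The initialism *Q.L.* is read letter by letter; the first letter, Q, is pronounced /kjuː/, which begins with a consonant sound.
So the article is *a*: Each trainee receives a Q.L. form during orientation.

a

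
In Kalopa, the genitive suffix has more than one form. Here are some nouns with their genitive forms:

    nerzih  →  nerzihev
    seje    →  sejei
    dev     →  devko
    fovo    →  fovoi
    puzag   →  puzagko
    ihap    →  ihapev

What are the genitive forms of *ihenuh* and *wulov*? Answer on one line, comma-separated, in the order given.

The alternation tracks the final sound of the stem — -ev when the stem ends in a voiceless consonant (*nerzih*, *ihap*); -ko when the stem ends in a voiced consonant (*dev*, *puzag*); -i when the stem ends in a vowel (*seje*, *fovo*).
*ihenuh* — final sound /h/ (a voiceless consonant) → -ev → *ihenuhev*.
Since the final sound of *wulov* is /v/ (a voiced consonant), it takes -ko, giving *wulovko*.

ihenuhev, wulovko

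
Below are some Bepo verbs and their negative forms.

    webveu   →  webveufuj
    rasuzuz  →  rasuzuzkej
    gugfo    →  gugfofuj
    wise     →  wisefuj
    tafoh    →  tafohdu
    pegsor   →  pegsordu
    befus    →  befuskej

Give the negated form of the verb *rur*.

rurdu

Looking at the final sound of each stem: -kej when the stem ends in a sibilant (*rasuzuz*, *befus*); -du when the stem ends in a non-sibilant consonant (*tafoh*, *pegsor*); -fuj when the stem ends in a vowel (*webveu*, *gugfo*, *wise*).
Since the final sound of *rur* is /r/ (a non-sibilant consonant), it takes -du, giving *rurdu*.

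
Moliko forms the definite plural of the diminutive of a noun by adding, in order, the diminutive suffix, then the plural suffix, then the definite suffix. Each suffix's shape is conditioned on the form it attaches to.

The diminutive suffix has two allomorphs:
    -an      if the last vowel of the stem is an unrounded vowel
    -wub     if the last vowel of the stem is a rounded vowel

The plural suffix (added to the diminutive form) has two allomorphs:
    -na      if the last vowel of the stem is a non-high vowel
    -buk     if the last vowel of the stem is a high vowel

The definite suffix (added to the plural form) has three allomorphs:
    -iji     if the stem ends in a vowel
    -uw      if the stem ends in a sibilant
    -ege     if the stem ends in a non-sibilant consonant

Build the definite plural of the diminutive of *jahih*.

jahihannaiji

Since the last vowel of *jahih* is /i/ (an unrounded vowel), it takes -an, giving *jahihan*.
The diminutive form *jahihan* — last vowel /a/ (a non-high vowel) → -na → *jahihanna*.
The plural form *jahihanna*: final sound = /a/, a vowel → -iji → *jahihannaiji*.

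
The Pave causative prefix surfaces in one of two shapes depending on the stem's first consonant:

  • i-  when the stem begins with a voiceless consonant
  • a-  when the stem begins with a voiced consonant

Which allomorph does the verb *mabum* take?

*mabum*: first consonant = /m/, voiced → a-.

a-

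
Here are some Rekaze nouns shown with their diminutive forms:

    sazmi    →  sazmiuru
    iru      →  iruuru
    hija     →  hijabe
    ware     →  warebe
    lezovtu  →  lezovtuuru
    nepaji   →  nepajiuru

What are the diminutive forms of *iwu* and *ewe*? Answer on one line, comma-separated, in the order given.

The pattern is height harmony: -uru when the last vowel of the stem is a high vowel (*sazmi*, *iru*, *lezovtu*, *nepaji*); -be when the last vowel of the stem is a non-high vowel (*hija*, *ware*).
*iwu*: last vowel = /u/, a high vowel → -uru → *iwuuru*.
*ewe* — last vowel /e/ (a non-high vowel) → -be → *ewebe*.

iwuuru, ewebe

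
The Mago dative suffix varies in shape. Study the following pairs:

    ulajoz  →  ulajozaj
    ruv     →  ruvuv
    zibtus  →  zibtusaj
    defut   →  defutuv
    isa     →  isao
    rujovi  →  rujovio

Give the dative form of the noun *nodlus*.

The pattern is sibilance of the final sound: -aj when the stem ends in a sibilant (*ulajoz*, *zibtus*); -uv when the stem ends in a non-sibilant consonant (*ruv*, *defut*); -o when the stem ends in a vowel (*isa*, *rujovi*).
The final sound of *nodlus* is /s/, which is a sibilant, so the suffix is -aj, giving *nodlusaj*.

nodlusaj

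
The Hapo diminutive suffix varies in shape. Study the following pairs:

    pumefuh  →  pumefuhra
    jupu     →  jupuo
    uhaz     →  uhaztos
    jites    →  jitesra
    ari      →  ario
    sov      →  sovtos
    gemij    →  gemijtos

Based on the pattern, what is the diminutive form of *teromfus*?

teromfusra

The alternation tracks the final sound of the stem — -ra when the stem ends in a voiceless consonant (*pumefuh*, *jites*); -tos when the stem ends in a voiced consonant (*uhaz*, *sov*, *gemij*); -o when the stem ends in a vowel (*jupu*, *ari*).
*teromfus* — final sound /s/ (a voiceless consonant) → -ra → *teromfusra*.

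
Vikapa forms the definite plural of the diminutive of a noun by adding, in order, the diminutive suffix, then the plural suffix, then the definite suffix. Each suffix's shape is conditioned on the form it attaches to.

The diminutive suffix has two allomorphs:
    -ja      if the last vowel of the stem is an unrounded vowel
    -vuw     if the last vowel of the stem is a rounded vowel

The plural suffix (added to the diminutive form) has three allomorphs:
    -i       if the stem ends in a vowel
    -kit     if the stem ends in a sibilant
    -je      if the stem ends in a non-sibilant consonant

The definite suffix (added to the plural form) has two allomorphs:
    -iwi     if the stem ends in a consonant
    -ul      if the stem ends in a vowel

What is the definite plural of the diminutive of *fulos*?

fulosvuwjeul

Since the last vowel of *fulos* is /o/ (a rounded vowel), it takes -vuw, giving *fulosvuw*.
The diminutive form *fulosvuw*: final sound = /w/, a non-sibilant consonant → -je → *fulosvuwje*.
The plural form *fulosvuwje*: final sound = /e/, a vowel → -ul → *fulosvuwjeul*.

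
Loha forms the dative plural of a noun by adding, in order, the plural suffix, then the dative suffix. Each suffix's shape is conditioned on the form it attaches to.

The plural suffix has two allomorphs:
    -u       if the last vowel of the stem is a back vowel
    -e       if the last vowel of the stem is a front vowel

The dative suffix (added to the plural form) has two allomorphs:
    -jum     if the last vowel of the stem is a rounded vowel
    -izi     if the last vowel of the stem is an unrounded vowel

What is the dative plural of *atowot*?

*atowot*: last vowel = /o/, a back vowel → -u → *atowotu*.
The plural form *atowotu*: last vowel = /u/, a rounded vowel → -jum → *atowotujum*.

atowotujum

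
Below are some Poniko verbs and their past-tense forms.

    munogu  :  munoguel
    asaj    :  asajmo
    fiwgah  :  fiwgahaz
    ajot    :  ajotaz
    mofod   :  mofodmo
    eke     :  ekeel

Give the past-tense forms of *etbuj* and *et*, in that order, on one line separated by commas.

Looking at the final sound of each stem: -az when the stem ends in a voiceless consonant (*fiwgah*, *ajot*); -mo when the stem ends in a voiced consonant (*asaj*, *mofod*); -el when the stem ends in a vowel (*munogu*, *eke*).
*etbuj* — final sound /j/ (a voiced consonant) → -mo → *etbujmo*.
*et* — final sound /t/ (a voiceless consonant) → -az → *etaz*.

etbujmo, etaz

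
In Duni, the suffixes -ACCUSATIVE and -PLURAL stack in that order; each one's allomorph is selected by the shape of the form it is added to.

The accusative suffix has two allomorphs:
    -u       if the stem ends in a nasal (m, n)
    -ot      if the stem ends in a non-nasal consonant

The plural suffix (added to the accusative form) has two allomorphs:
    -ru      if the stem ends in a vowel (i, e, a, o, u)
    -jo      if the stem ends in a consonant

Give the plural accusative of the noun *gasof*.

gasofotjo

Since the final consonant of *gasof* is /f/ (non-nasal), it takes -ot, giving *gasofot*.
Since the final sound of the accusative form *gasofot* is /t/ (a consonant), it takes -jo, giving *gasofotjo*.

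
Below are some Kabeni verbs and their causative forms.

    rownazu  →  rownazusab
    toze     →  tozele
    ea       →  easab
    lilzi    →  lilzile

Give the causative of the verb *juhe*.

The alternation tracks the last vowel of the stem — -le when the last vowel of the stem is a front vowel (*toze*, *lilzi*); -sab when the last vowel of the stem is a back vowel (*rownazu*, *ea*).
*juhe*: last vowel = /e/, a front vowel → -le → *juhele*.

juhele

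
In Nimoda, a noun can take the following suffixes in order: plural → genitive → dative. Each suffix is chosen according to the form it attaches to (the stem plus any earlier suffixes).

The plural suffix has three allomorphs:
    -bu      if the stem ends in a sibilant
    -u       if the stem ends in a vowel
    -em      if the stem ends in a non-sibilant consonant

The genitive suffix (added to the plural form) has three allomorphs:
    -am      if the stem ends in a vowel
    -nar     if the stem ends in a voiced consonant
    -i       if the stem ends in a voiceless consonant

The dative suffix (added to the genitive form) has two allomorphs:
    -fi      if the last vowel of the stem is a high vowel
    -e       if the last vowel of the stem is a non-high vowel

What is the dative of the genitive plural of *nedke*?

nedkeuame

*nedke* — final sound /e/ (a vowel) → -u → *nedkeu*.
The plural form *nedkeu*: final sound = /u/, a vowel → -am → *nedkeuam*.
Since the last vowel of the genitive form *nedkeuam* is /a/ (a non-high vowel), it takes -e, giving *nedkeuame*.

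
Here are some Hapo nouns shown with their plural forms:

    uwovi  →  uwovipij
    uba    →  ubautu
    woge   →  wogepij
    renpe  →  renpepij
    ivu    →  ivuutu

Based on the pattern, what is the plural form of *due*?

duepij

The suffix is conditioned by the last vowel: -pij when the last vowel of the stem is a front vowel (*uwovi*, *woge*, *renpe*); -utu when the last vowel of the stem is a back vowel (*uba*, *ivu*).
Since the last vowel of *due* is /e/ (a front vowel), it takes -pij, giving *duepij*.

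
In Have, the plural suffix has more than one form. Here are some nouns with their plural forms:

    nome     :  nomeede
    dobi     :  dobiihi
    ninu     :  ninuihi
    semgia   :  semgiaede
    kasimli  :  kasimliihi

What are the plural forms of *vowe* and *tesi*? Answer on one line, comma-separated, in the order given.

The alternation tracks the last vowel of the stem — -ihi when the last vowel of the stem is a high vowel (*dobi*, *ninu*, *kasimli*); -ede when the last vowel of the stem is a non-high vowel (*nome*, *semgia*).
Since the last vowel of *vowe* is /e/ (a non-high vowel), it takes -ede, giving *voweede*.
*tesi* — last vowel /i/ (a high vowel) → -ihi → *tesiihi*.

voweede, tesiihi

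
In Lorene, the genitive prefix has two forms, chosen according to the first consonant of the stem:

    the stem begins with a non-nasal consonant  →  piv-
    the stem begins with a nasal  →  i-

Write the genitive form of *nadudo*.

*nadudo* — first consonant /n/ (a nasal) → i- → *inadudo*.

inadudo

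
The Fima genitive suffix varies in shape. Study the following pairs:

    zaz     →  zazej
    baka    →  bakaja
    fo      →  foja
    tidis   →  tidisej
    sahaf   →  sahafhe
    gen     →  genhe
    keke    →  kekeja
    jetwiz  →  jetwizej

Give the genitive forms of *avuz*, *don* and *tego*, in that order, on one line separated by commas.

avuzej, donhe, tegoja

The alternation tracks the final sound of the stem — -ej when the stem ends in a sibilant (*zaz*, *tidis*, *jetwiz*); -he when the stem ends in a non-sibilant consonant (*sahaf*, *gen*); -ja when the stem ends in a vowel (*baka*, *fo*, *keke*).
Since the final sound of *avuz* is /z/ (a sibilant), it takes -ej, giving *avuzej*.
The final sound of *don* is /n/, which is a non-sibilant consonant, so the suffix is -he, giving *donhe*.
The final sound of *tego* is /o/, which is a vowel, so the suffix is -ja, giving *tegoja*.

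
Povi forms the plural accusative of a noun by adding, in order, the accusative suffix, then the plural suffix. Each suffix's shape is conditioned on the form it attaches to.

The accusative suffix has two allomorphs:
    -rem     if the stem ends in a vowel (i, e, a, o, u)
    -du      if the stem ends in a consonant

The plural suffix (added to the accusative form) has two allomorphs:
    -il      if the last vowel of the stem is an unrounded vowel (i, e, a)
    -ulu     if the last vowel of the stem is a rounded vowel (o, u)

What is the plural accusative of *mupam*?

The final sound of *mupam* is /m/, which is a consonant, so the accusative suffix is -du, giving *mupamdu*.
The last vowel of the accusative form *mupamdu* is /u/, which is a rounded vowel, so the plural suffix is -ulu, giving *mupamduulu*.

mupamduulu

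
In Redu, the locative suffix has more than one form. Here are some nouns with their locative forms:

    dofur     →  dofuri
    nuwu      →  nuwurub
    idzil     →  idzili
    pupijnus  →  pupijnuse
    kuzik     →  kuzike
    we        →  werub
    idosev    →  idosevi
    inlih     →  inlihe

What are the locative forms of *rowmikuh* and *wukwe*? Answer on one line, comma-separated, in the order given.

Looking at the final sound of each stem: -e when the stem ends in a voiceless consonant (*pupijnus*, *kuzik*, *inlih*); -i when the stem ends in a voiced consonant (*dofur*, *idzil*, *idosev*); -rub when the stem ends in a vowel (*nuwu*, *we*).
Since the final sound of *rowmikuh* is /h/ (a voiceless consonant), it takes -e, giving *rowmikuhe*.
The final sound of *wukwe* is /e/, which is a vowel, so the suffix is -rub, giving *wukwerub*.

rowmikuhe, wukwerub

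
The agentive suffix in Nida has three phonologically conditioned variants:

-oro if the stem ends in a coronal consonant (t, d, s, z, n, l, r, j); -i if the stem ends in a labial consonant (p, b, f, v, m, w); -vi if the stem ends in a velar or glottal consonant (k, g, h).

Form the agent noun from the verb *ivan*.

*ivan*: final consonant = /n/, coronal → -oro → *ivanoro*.

ivanoro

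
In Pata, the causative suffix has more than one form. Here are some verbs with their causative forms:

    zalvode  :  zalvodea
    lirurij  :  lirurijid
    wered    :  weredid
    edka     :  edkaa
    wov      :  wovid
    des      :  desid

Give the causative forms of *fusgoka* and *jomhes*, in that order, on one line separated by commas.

fusgokaa, jomhesid

The alternation tracks the final sound of the stem — -id when the stem ends in a consonant (*lirurij*, *wered*, *wov*, *des*); -a when the stem ends in a vowel (*zalvode*, *edka*).
Since the final sound of *fusgoka* is /a/ (a vowel), it takes -a, giving *fusgokaa*.
*jomhes*: final sound = /s/, a consonant → -id → *jomhesid*.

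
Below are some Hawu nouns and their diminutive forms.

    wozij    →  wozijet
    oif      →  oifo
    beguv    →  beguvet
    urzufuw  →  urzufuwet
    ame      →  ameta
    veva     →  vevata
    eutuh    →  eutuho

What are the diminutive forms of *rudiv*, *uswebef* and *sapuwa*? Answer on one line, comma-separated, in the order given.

rudivet, uswebefo, sapuwata

The alternation tracks the final sound of the stem — -o when the stem ends in a voiceless consonant (*oif*, *eutuh*); -et when the stem ends in a voiced consonant (*wozij*, *beguv*, *urzufuw*); -ta when the stem ends in a vowel (*ame*, *veva*).
The final sound of *rudiv* is /v/, which is a voiced consonant, so the suffix is -et, giving *rudivet*.
The final sound of *uswebef* is /f/, which is a voiceless consonant, so the suffix is -o, giving *uswebefo*.
Since the final sound of *sapuwa* is /a/ (a vowel), it takes -ta, giving *sapuwata*.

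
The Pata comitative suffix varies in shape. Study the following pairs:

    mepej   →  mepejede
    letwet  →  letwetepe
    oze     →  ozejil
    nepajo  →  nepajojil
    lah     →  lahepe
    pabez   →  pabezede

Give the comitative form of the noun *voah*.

Looking at the final sound of each stem: -epe when the stem ends in a voiceless consonant (*letwet*, *lah*); -ede when the stem ends in a voiced consonant (*mepej*, *pabez*); -jil when the stem ends in a vowel (*oze*, *nepajo*).
The final sound of *voah* is /h/, which is a voiceless consonant, so the suffix is -epe, giving *voahepe*.

voahepe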